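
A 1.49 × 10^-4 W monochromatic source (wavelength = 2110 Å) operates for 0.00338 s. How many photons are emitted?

Total energy: E_total = P·t = 1.49 × 10^-4 × 0.00338 = 5.036 × 10^-7 J.
Per-photon energy: E = 9.414 × 10^-19 J.
N = E_total / E_photon = 5.35 × 10^11.

5.35 × 10^11 photons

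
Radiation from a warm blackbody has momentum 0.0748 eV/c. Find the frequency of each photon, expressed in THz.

Convert to SI: p = 0.0748 eV/c = 3.9975 × 10^-29 kg·m/s.
Apply f = pc/h: f = 1.809 × 10^13 Hz.
Converting to THz: f = 18.09 THz ≈ 18.1 THz.

18.1 THz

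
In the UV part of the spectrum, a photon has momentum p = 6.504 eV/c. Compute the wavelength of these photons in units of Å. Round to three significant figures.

1910 Å

First convert: p = 6.504 eV/c = 3.4759e-27 kg·m/s.
The photon relation is λ = h/p, giving λ = 1.906e-7 m.
Converting to Å: λ = 1906 Å ≈ 1910 Å.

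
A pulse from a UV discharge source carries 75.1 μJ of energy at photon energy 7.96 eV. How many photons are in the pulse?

Per-photon energy: E = 1.275e-18 J (from energy = 7.96 eV).
N = E_total / E_photon = 7.51e-5 J / 1.275e-18 J = 5.89e13.

5.89e13 photons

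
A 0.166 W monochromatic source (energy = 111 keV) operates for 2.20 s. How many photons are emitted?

Total energy: E_total = P·t = 0.166 × 2.20 = 0.3652 J.
Per-photon energy: E = 1.778e-14 J.
N = E_total / E_photon = 2.05e13.

2.05e13 photons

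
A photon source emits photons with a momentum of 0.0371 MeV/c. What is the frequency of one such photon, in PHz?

8970 PHz

Use h = 6.62607015e-34 J·s, c = 2.99792458e8 m/s, 1 eV = 1.602176634e-19 J.
In SI units: p = 0.0371 MeV/c = 1.9827e-23 kg·m/s.
Since f = pc/h for a photon, f = 8.971e18 Hz.
Converting to PHz: f = 8971 PHz ≈ 8970 PHz.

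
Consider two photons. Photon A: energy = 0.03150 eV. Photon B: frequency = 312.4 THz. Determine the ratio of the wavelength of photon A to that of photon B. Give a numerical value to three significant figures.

41.0

λ_A = 3.936 × 10^-5 m (from energy = 0.03150 eV, via λ = hc/E).
λ_B = 9.596 × 10^-7 m (from frequency = 312.4 THz, via λ = c/f).
Ratio = 3.936 × 10^-5 / 9.596 × 10^-7 = 41.0.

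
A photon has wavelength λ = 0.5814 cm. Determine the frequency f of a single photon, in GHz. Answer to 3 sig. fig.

51.6 GHz

(c = 2.99792458e8 m/s.)
Convert to SI: λ = 0.5814 cm = 0.005814 m.
The photon relation is f = c/λ, giving f = 5.156e10 Hz.
Converting to GHz: f = 51.56 GHz ≈ 51.6 GHz.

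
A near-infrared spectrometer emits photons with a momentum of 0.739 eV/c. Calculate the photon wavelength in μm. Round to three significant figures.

1.68 μm

Take h = 6.62607015e-34 J·s, c = 2.99792458e8 m/s, 1 eV = 1.602176634e-19 J.
Convert to SI: p = 0.739 eV/c = 3.9494e-28 kg·m/s.
Since λ = h/p for a photon, λ = 1.678e-6 m.
Converting to μm: λ = 1.678 μm ≈ 1.68 μm.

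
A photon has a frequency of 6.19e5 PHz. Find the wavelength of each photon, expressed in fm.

484 fm

Use c = 2.99792458e8 m/s.
In SI units: f = 6.19e5 PHz = 6.19e20 Hz.
Apply λ = c/f: λ = 4.843e-13 m.
Converting to fm: λ = 484.3 fm ≈ 484 fm.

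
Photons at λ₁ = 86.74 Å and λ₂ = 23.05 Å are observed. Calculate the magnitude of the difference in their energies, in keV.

Using E = hc/λ: E₁ = 2.2901 × 10^-17 J, E₂ = 8.6180 × 10^-17 J.
|ΔE| = |2.2901 × 10^-17 − 8.6180 × 10^-17| = 6.33 × 10^-17 J = 0.395 keV.

0.395 keV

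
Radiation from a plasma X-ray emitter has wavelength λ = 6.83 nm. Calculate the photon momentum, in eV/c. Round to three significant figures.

182 eV/c

(h = 6.62607015e-34 J·s, c = 2.99792458e8 m/s, 1 eV = 1.602176634e-19 J.)
First convert: λ = 6.83 nm = 6.83e-9 m.
For a photon p = h/λ, so p = 9.701e-26 kg·m/s.
Converting to eV/c: p = 181.5 eV/c ≈ 182 eV/c.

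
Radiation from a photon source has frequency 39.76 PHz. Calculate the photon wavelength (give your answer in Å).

75.4 Å

In SI units: f = 39.76 PHz = 3.976 × 10^16 Hz.
The photon relation is λ = c/f, giving λ = 7.540 × 10^-9 m.
Converting to Å: λ = 75.40 Å ≈ 75.4 Å.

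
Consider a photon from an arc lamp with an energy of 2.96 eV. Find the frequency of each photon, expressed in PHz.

Take h = 6.62607015·10^-34 J·s, 1 eV = 1.602176634·10^-19 J.
In SI units: E = 2.96 eV = 4.7424·10^-19 J.
Apply f = E/h: f = 7.157·10^14 Hz.
Converting to PHz: f = 0.7157 PHz ≈ 0.716 PHz.

0.716 PHz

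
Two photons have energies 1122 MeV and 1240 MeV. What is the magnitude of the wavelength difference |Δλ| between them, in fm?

Using λ = hc/E: λ₁ = 1.1050e-15 m, λ₂ = 9.9987e-16 m.
|Δλ| = |1.1050e-15 − 9.9987e-16| = 1.05e-16 m = 0.105 fm.

0.105 fm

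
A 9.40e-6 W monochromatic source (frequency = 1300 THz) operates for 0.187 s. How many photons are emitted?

Total energy: E_total = P·t = 9.40e-6 × 0.187 = 1.758e-6 J.
Per-photon energy: E = 8.614e-19 J.
N = E_total / E_photon = 2.04e12.

2.04e12 photons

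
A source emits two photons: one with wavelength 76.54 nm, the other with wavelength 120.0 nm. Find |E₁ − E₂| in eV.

Using E = hc/λ: E₁ = 2.5953e-18 J, E₂ = 1.6554e-18 J.
|ΔE| = |2.5953e-18 − 1.6554e-18| = 9.40e-19 J = 5.87 eV.

5.87 eV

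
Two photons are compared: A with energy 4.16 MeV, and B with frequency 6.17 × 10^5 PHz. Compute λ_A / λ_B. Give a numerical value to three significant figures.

λ_A = 2.980 × 10^-13 m (from energy = 4.16 MeV, via λ = hc/E).
λ_B = 4.859 × 10^-13 m (from frequency = 6.17 × 10^5 PHz, via λ = c/f).
Ratio = 2.980 × 10^-13 / 4.859 × 10^-13 = 0.613.

0.613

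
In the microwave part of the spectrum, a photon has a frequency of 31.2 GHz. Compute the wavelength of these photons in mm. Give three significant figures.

9.61 mm

Convert to SI: f = 31.2 GHz = 3.12·10^10 Hz.
The photon relation is λ = c/f, giving λ = 0.009609 m.
Converting to mm: λ = 9.609 mm ≈ 9.61 mm.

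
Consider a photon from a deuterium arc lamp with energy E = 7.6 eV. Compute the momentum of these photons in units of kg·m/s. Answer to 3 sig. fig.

4.06e-27 kg·m/s

Take c = 2.99792458e8 m/s, 1 eV = 1.602176634e-19 J.
In SI units: E = 7.6 eV = 1.2177e-18 J.
Apply p = E/c: p = 4.062e-27 kg·m/s.
So p ≈ 4.06e-27 kg·m/s.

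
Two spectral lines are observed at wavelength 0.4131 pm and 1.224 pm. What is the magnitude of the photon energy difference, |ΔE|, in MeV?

1.99 MeV

Using E = hc/λ: E₁ = 4.8086·10^-13 J, E₂ = 1.6229·10^-13 J.
|ΔE| = |4.8086·10^-13 − 1.6229·10^-13| = 3.19·10^-13 J = 1.99 MeV.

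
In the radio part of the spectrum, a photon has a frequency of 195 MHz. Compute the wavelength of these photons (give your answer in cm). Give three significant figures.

154 cm

Convert to SI: f = 195 MHz = 1.95e8 Hz.
For a photon λ = c/f, so λ = 1.537 m.
Converting to cm: λ = 153.7 cm ≈ 154 cm.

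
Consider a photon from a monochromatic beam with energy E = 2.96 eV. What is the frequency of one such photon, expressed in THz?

Take h = 6.62607015e-34 J·s, 1 eV = 1.602176634e-19 J.
Convert to SI: E = 2.96 eV = 4.7424e-19 J.
The photon relation is f = E/h, giving f = 7.157e14 Hz.
Converting to THz: f = 715.7 THz ≈ 716 THz.

716 THz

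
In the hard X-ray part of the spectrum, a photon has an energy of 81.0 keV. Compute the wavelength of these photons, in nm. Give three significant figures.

First convert: E = 81.0 keV = 1.2978e-14 J.
Apply λ = hc/E: λ = 1.531e-11 m.
Converting to nm: λ = 0.01531 nm ≈ 0.0153 nm.

0.0153 nm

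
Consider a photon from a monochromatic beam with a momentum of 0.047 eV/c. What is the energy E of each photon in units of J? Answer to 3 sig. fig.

First convert: p = 0.047 eV/c = 2.5118e-29 kg·m/s.
The photon relation is E = pc, giving E = 7.530e-21 J.
So E ≈ 7.53e-21 J.

7.53e-21 J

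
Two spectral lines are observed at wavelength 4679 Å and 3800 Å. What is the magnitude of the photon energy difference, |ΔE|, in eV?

Using E = hc/λ: E₁ = 4.2454e-19 J, E₂ = 5.2275e-19 J.
|ΔE| = |4.2454e-19 − 5.2275e-19| = 9.82e-20 J = 0.613 eV.

0.613 eV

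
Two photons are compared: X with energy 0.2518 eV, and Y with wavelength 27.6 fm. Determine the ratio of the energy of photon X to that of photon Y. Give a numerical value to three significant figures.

E_X = 4.034 × 10^-20 J (from energy = 0.2518 eV, via E given directly).
E_Y = 7.197 × 10^-12 J (from wavelength = 27.6 fm, via E = hc/λ).
Ratio = 4.034 × 10^-20 / 7.197 × 10^-12 = 5.61 × 10^-9.

5.61 × 10^-9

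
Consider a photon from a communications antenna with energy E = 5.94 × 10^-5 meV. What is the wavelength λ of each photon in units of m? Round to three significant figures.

20.9 m

Use h = 6.62607015 × 10^-34 J·s, c = 2.99792458 × 10^8 m/s, 1 eV = 1.602176634 × 10^-19 J.
First convert: E = 5.94 × 10^-5 meV = 9.5169 × 10^-27 J.
Since λ = hc/E for a photon, λ = 20.87 m.
So λ ≈ 20.9 m.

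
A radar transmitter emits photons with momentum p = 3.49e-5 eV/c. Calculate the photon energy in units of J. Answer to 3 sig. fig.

5.59e-24 J

Use c = 2.99792458e8 m/s, 1 eV = 1.602176634e-19 J.
In SI units: p = 3.49e-5 eV/c = 1.8652e-32 kg·m/s.
Apply E = pc: E = 5.592e-24 J.
So E ≈ 5.59e-24 J.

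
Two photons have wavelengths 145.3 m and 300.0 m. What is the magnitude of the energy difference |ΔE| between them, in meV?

Using E = hc/λ: E₁ = 1.3671 × 10^-27 J, E₂ = 6.6215 × 10^-28 J.
|ΔE| = |1.3671 × 10^-27 − 6.6215 × 10^-28| = 7.05 × 10^-28 J = 4.40 × 10^-6 meV.

4.40 × 10^-6 meV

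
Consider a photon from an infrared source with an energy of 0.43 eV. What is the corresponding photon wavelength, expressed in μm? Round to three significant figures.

2.88 μm

Convert to SI: E = 0.43 eV = 6.8894 × 10^-20 J.
For a photon λ = hc/E, so λ = 2.883 × 10^-6 m.
Converting to μm: λ = 2.883 μm ≈ 2.88 μm.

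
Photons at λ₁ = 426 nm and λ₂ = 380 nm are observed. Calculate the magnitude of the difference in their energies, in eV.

Using E = hc/λ: E₁ = 4.663e-19 J, E₂ = 5.227e-19 J.
|ΔE| = |4.663e-19 − 5.227e-19| = 5.64e-20 J = 0.352 eV.

0.352 eV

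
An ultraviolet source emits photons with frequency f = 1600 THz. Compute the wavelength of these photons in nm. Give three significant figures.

187 nm

Use c = 2.99792458 × 10^8 m/s.
In SI units: f = 1600 THz = 1.6 × 10^15 Hz.
The photon relation is λ = c/f, giving λ = 1.874 × 10^-7 m.
Converting to nm: λ = 187.4 nm ≈ 187 nm.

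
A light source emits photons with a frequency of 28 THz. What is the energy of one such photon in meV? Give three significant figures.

116 meV

In SI units: f = 28 THz = 2.8e13 Hz.
For a photon E = hf, so E = 1.855e-20 J.
Converting to meV: E = 115.8 meV ≈ 116 meV.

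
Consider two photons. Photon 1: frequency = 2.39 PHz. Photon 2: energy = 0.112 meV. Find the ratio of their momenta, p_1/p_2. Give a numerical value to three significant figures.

p_1 = 5.282 × 10^-27 kg·m/s (from frequency = 2.39 PHz, via p = hf/c).
p_2 = 5.986 × 10^-32 kg·m/s (from energy = 0.112 meV, via p = E/c).
Ratio = 5.282 × 10^-27 / 5.986 × 10^-32 = 8.83 × 10^4.

8.83 × 10^4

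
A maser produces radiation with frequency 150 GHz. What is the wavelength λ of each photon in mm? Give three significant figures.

2.00 mm

Convert to SI: f = 150 GHz = 1.5e11 Hz.
Since λ = c/f for a photon, λ = 0.001999 m.
Converting to mm: λ = 1.999 mm ≈ 2.00 mm.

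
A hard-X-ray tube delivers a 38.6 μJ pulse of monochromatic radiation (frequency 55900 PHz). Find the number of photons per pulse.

1.04e9 photons

Per-photon energy: E = 3.704e-14 J (from frequency = 55900 PHz).
N = E_total / E_photon = 3.86e-5 J / 3.704e-14 J = 1.04e9.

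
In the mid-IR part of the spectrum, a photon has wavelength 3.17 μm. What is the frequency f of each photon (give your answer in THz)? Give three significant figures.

First convert: λ = 3.17 μm = 3.17 × 10^-6 m.
Since f = c/λ for a photon, f = 9.457 × 10^13 Hz.
Converting to THz: f = 94.57 THz ≈ 94.6 THz.

94.6 THz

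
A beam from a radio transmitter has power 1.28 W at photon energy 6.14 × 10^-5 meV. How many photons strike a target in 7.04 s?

9.16 × 10^26 photons

Total energy: E_total = P·t = 1.28 × 7.04 = 9.011 J.
Per-photon energy: E = 9.837 × 10^-27 J.
N = E_total / E_photon = 9.16 × 10^26.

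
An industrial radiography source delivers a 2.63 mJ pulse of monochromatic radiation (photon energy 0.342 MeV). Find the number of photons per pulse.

Per-photon energy: E = 5.479e-14 J (from energy = 0.342 MeV).
N = E_total / E_photon = 0.00263 J / 5.479e-14 J = 4.80e10.

4.80e10 photons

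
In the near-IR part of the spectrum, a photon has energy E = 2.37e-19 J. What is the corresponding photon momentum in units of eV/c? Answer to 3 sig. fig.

1.48 eV/c

For a photon p = E/c, so p = 7.905e-28 kg·m/s.
Converting to eV/c: p = 1.479 eV/c ≈ 1.48 eV/c.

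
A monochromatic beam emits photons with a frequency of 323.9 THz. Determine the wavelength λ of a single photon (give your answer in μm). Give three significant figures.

(c = 2.99792458e8 m/s.)
In SI units: f = 323.9 THz = 3.239e14 Hz.
Apply λ = c/f: λ = 9.256e-7 m.
Converting to μm: λ = 0.9256 μm ≈ 0.926 μm.

0.926 μm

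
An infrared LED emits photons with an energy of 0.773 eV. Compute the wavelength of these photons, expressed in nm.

Use h = 6.62607015e-34 J·s, c = 2.99792458e8 m/s, 1 eV = 1.602176634e-19 J.
Convert to SI: E = 0.773 eV = 1.2385e-19 J.
For a photon λ = hc/E, so λ = 1.604e-6 m.
Converting to nm: λ = 1604 nm ≈ 1600 nm.

1600 nm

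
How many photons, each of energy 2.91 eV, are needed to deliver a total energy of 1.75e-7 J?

Per-photon energy: E = 4.662e-19 J (from energy = 2.91 eV).
N = E_total / E_photon = 1.75e-7 J / 4.662e-19 J = 3.75e11.

3.75e11 photons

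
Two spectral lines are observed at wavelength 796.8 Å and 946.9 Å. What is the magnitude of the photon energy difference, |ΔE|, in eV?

Using E = hc/λ: E₁ = 2.4930 × 10^-18 J, E₂ = 2.0978 × 10^-18 J.
|ΔE| = |2.4930 × 10^-18 − 2.0978 × 10^-18| = 3.95 × 10^-19 J = 2.47 eV.

2.47 eV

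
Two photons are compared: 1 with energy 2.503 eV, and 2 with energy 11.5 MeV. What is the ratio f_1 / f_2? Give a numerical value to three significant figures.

f_1 = 6.052 × 10^14 Hz (from energy = 2.503 eV, via f = E/h).
f_2 = 2.781 × 10^21 Hz (from energy = 11.5 MeV, via f = E/h).
Ratio = 6.052 × 10^14 / 2.781 × 10^21 = 2.18 × 10^-7.

2.18 × 10^-7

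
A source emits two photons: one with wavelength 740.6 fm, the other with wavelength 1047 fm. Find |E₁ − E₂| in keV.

490 keV

Using E = hc/λ: E₁ = 2.6822e-13 J, E₂ = 1.8973e-13 J.
|ΔE| = |2.6822e-13 − 1.8973e-13| = 7.85e-14 J = 490 keV.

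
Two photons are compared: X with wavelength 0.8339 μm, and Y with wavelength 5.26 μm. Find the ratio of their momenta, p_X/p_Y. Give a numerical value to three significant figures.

6.31

p_X = 7.946 × 10^-28 kg·m/s (from wavelength = 0.8339 μm, via p = h/λ).
p_Y = 1.260 × 10^-28 kg·m/s (from wavelength = 5.26 μm, via p = h/λ).
Ratio = 7.946 × 10^-28 / 1.260 × 10^-28 = 6.31.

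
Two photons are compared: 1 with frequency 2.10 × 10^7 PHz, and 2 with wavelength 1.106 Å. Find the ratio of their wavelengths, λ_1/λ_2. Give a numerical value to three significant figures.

1.29 × 10^-4

λ_1 = 1.428 × 10^-14 m (from frequency = 2.10 × 10^7 PHz, via λ = c/f).
λ_2 = 1.106 × 10^-10 m (from wavelength = 1.106 Å, via λ given directly).
Ratio = 1.428 × 10^-14 / 1.106 × 10^-10 = 1.29 × 10^-4.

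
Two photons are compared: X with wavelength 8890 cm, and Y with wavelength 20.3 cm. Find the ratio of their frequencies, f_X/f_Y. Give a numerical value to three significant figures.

2.28 × 10^-3

f_X = 3.372 × 10^6 Hz (from wavelength = 8890 cm, via f = c/λ).
f_Y = 1.477 × 10^9 Hz (from wavelength = 20.3 cm, via f = c/λ).
Ratio = 3.372 × 10^6 / 1.477 × 10^9 = 2.28 × 10^-3.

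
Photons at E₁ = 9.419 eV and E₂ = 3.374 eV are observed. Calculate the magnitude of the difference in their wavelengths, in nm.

236 nm

Using λ = hc/E: λ₁ = 1.3163 × 10^-7 m, λ₂ = 3.6747 × 10^-7 m.
|Δλ| = |1.3163 × 10^-7 − 3.6747 × 10^-7| = 2.36 × 10^-7 m = 236 nm.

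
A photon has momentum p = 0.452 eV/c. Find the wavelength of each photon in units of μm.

2.74 μm

Use h = 6.62607015·10^-34 J·s, c = 2.99792458·10^8 m/s, 1 eV = 1.602176634·10^-19 J.
In SI units: p = 0.452 eV/c = 2.4156·10^-28 kg·m/s.
Since λ = h/p for a photon, λ = 2.743·10^-6 m.
Converting to μm: λ = 2.743 μm ≈ 2.74 μm.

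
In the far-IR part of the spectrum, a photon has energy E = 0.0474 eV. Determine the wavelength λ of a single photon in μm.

Use h = 6.62607015e-34 J·s, c = 2.99792458e8 m/s, 1 eV = 1.602176634e-19 J.
In SI units: E = 0.0474 eV = 7.5943e-21 J.
Since λ = hc/E for a photon, λ = 2.616e-5 m.
Converting to μm: λ = 26.16 μm ≈ 26.2 μm.

26.2 μm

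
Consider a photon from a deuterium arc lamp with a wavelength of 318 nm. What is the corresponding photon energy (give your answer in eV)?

3.90 eV

First convert: λ = 318 nm = 3.18e-7 m.
Apply E = hc/λ: E = 6.247e-19 J.
Converting to eV: E = 3.899 eV ≈ 3.90 eV.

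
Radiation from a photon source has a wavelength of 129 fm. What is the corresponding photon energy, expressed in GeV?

First convert: λ = 129 fm = 1.29e-13 m.
Apply E = hc/λ: E = 1.540e-12 J.
Converting to GeV: E = 0.009611 GeV ≈ 9.61e-3 GeV.

9.61e-3 GeV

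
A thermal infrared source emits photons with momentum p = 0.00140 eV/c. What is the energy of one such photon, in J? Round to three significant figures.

2.24e-22 J

Take c = 2.99792458e8 m/s, 1 eV = 1.602176634e-19 J.
In SI units: p = 0.00140 eV/c = 7.4820e-31 kg·m/s.
Since E = pc for a photon, E = 2.243e-22 J.
So E ≈ 2.24e-22 J.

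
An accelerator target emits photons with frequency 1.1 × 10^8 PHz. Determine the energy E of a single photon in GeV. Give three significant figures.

0.455 GeV

(h = 6.62607015 × 10^-34 J·s, 1 eV = 1.602176634 × 10^-19 J.)
Convert to SI: f = 1.1 × 10^8 PHz = 1.1 × 10^23 Hz.
The photon relation is E = hf, giving E = 7.289 × 10^-11 J.
Converting to GeV: E = 0.4549 GeV ≈ 0.455 GeV.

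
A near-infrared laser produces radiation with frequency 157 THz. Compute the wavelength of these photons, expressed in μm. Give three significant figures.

1.91 μm

Convert to SI: f = 157 THz = 1.57 × 10^14 Hz.
The photon relation is λ = c/f, giving λ = 1.910 × 10^-6 m.
Converting to μm: λ = 1.910 μm ≈ 1.91 μm.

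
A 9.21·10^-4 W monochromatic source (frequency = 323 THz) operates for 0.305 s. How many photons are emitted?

1.31·10^15 photons

Total energy: E_total = P·t = 9.21·10^-4 × 0.305 = 2.809·10^-4 J.
Per-photon energy: E = 2.140·10^-19 J.
N = E_total / E_photon = 1.31·10^15.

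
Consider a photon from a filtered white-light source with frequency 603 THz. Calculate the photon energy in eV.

2.49 eV

Use h = 6.62607015e-34 J·s, 1 eV = 1.602176634e-19 J.
In SI units: f = 603 THz = 6.03e14 Hz.
Since E = hf for a photon, E = 3.996e-19 J.
Converting to eV: E = 2.494 eV ≈ 2.49 eV.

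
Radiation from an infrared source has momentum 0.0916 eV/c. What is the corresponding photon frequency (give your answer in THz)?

First convert: p = 0.0916 eV/c = 4.8954e-29 kg·m/s.
The photon relation is f = pc/h, giving f = 2.215e13 Hz.
Converting to THz: f = 22.15 THz ≈ 22.1 THz.

22.1 THz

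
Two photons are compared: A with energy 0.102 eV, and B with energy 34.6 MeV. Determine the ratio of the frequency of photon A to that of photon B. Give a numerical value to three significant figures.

2.95e-9

f_A = 2.466e13 Hz (from energy = 0.102 eV, via f = E/h).
f_B = 8.366e21 Hz (from energy = 34.6 MeV, via f = E/h).
Ratio = 2.466e13 / 8.366e21 = 2.95e-9.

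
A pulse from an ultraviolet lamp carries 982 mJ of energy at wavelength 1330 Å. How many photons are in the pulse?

Per-photon energy: E = 1.494e-18 J (from wavelength = 1330 Å).
N = E_total / E_photon = 0.982 J / 1.494e-18 J = 6.57e17.

6.57e17 photons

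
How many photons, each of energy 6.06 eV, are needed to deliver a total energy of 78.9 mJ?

8.13e16 photons

Per-photon energy: E = 9.709e-19 J (from energy = 6.06 eV).
N = E_total / E_photon = 0.0789 J / 9.709e-19 J = 8.13e16.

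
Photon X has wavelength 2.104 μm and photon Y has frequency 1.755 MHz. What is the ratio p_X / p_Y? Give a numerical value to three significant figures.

p_X = 3.149 × 10^-28 kg·m/s (from wavelength = 2.104 μm, via p = h/λ).
p_Y = 3.879 × 10^-36 kg·m/s (from frequency = 1.755 MHz, via p = hf/c).
Ratio = 3.149 × 10^-28 / 3.879 × 10^-36 = 8.12 × 10^7.

8.12 × 10^7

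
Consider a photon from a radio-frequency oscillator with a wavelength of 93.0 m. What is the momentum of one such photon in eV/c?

The photon relation is p = h/λ, giving p = 7.125e-36 kg·m/s.
Converting to eV/c: p = 1.333e-8 eV/c ≈ 1.33e-8 eV/c.

1.33e-8 eV/c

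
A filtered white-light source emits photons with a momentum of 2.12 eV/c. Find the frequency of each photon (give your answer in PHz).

0.513 PHz

Use h = 6.62607015e-34 J·s, c = 2.99792458e8 m/s, 1 eV = 1.602176634e-19 J.
Convert to SI: p = 2.12 eV/c = 1.1330e-27 kg·m/s.
The photon relation is f = pc/h, giving f = 5.126e14 Hz.
Converting to PHz: f = 0.5126 PHz ≈ 0.513 PHz.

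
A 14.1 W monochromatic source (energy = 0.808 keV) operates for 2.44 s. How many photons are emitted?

Total energy: E_total = P·t = 14.1 × 2.44 = 34.40 J.
Per-photon energy: E = 1.295e-16 J.
N = E_total / E_photon = 2.66e17.

2.66e17 photons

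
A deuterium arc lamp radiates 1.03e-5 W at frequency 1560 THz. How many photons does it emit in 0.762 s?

Total energy: E_total = P·t = 1.03e-5 × 0.762 = 7.849e-6 J.
Per-photon energy: E = 1.034e-18 J.
N = E_total / E_photon = 7.59e12.

7.59e12 photons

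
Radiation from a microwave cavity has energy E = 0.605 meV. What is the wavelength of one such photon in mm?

Take h = 6.62607015e-34 J·s, c = 2.99792458e8 m/s, 1 eV = 1.602176634e-19 J.
Convert to SI: E = 0.605 meV = 9.6932e-23 J.
Apply λ = hc/E: λ = 0.002049 m.
Converting to mm: λ = 2.049 mm ≈ 2.05 mm.

2.05 mm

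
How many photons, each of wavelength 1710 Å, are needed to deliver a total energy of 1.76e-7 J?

Per-photon energy: E = 1.162e-18 J (from wavelength = 1710 Å).
N = E_total / E_photon = 1.76e-7 J / 1.162e-18 J = 1.52e11.

1.52e11 photons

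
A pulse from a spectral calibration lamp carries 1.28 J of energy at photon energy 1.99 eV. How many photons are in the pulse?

Per-photon energy: E = 3.188·10^-19 J (from energy = 1.99 eV).
N = E_total / E_photon = 1.28 J / 3.188·10^-19 J = 4.01·10^18.

4.01·10^18 photons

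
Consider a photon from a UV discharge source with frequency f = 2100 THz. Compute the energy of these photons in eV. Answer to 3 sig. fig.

In SI units: f = 2100 THz = 2.1 × 10^15 Hz.
Apply E = hf: E = 1.391 × 10^-18 J.
Converting to eV: E = 8.685 eV ≈ 8.68 eV.

8.68 eV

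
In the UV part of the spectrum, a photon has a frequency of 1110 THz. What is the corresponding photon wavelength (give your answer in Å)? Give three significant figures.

2700 Å

Convert to SI: f = 1110 THz = 1.11 × 10^15 Hz.
For a photon λ = c/f, so λ = 2.701 × 10^-7 m.
Converting to Å: λ = 2701 Å ≈ 2700 Å.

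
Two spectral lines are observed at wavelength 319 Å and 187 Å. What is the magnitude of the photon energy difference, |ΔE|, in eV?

27.4 eV

Using E = hc/λ: E₁ = 6.227e-18 J, E₂ = 1.062e-17 J.
|ΔE| = |6.227e-18 − 1.062e-17| = 4.40e-18 J = 27.4 eV.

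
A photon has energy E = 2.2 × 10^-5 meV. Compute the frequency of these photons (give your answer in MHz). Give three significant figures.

5.32 MHz

Take h = 6.62607015 × 10^-34 J·s, 1 eV = 1.602176634 × 10^-19 J.
Convert to SI: E = 2.2 × 10^-5 meV = 3.5248 × 10^-27 J.
Apply f = E/h: f = 5.320 × 10^6 Hz.
Converting to MHz: f = 5.320 MHz ≈ 5.32 MHz.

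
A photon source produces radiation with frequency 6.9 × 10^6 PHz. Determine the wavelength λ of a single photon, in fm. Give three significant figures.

43.4 fm

(c = 2.99792458 × 10^8 m/s.)
In SI units: f = 6.9 × 10^6 PHz = 6.9 × 10^21 Hz.
Since λ = c/f for a photon, λ = 4.345 × 10^-14 m.
Converting to fm: λ = 43.45 fm ≈ 43.4 fm.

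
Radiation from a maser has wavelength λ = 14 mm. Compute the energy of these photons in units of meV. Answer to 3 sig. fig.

0.0886 meV

Use h = 6.62607015e-34 J·s, c = 2.99792458e8 m/s, 1 eV = 1.602176634e-19 J.
Convert to SI: λ = 14 mm = 0.014 m.
Since E = hc/λ for a photon, E = 1.419e-23 J.
Converting to meV: E = 0.08856 meV ≈ 0.0886 meV.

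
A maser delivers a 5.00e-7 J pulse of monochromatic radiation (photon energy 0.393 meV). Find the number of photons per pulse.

7.94e15 photons

Per-photon energy: E = 6.297e-23 J (from energy = 0.393 meV).
N = E_total / E_photon = 5.00e-7 J / 6.297e-23 J = 7.94e15.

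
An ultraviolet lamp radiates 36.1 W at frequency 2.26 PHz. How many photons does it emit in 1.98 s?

4.77 × 10^19 photons

Total energy: E_total = P·t = 36.1 × 1.98 = 71.48 J.
Per-photon energy: E = 1.497 × 10^-18 J.
N = E_total / E_photon = 4.77 × 10^19.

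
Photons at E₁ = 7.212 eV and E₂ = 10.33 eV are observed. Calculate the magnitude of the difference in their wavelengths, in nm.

Using λ = hc/E: λ₁ = 1.7191 × 10^-7 m, λ₂ = 1.2002 × 10^-7 m.
|Δλ| = |1.7191 × 10^-7 − 1.2002 × 10^-7| = 5.19 × 10^-8 m = 51.9 nm.

51.9 nm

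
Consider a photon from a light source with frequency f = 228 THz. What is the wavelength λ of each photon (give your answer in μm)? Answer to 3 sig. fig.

1.31 μm

Use c = 2.99792458·10^8 m/s.
First convert: f = 228 THz = 2.28·10^14 Hz.
Since λ = c/f for a photon, λ = 1.315·10^-6 m.
Converting to μm: λ = 1.315 μm ≈ 1.31 μm.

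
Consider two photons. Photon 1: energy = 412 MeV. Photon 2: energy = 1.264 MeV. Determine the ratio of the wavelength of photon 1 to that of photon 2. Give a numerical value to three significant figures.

3.07·10^-3

λ_1 = 3.009·10^-15 m (from energy = 412 MeV, via λ = hc/E).
λ_2 = 9.809·10^-13 m (from energy = 1.264 MeV, via λ = hc/E).
Ratio = 3.009·10^-15 / 9.809·10^-13 = 3.07·10^-3.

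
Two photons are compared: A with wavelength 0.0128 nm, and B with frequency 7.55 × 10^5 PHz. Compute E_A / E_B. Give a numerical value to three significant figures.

0.0310

E_A = 1.552 × 10^-14 J (from wavelength = 0.0128 nm, via E = hc/λ).
E_B = 5.003 × 10^-13 J (from frequency = 7.55 × 10^5 PHz, via E = hf).
Ratio = 1.552 × 10^-14 / 5.003 × 10^-13 = 0.0310.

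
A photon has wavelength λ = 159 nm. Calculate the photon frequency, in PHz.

1.89 PHz

Convert to SI: λ = 159 nm = 1.59 × 10^-7 m.
The photon relation is f = c/λ, giving f = 1.885 × 10^15 Hz.
Converting to PHz: f = 1.885 PHz ≈ 1.89 PHz.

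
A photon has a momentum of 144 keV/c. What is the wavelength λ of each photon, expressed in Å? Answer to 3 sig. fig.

(h = 6.62607015 × 10^-34 J·s, c = 2.99792458 × 10^8 m/s, 1 eV = 1.602176634 × 10^-19 J.)
In SI units: p = 144 keV/c = 7.6958 × 10^-23 kg·m/s.
Apply λ = h/p: λ = 8.610 × 10^-12 m.
Converting to Å: λ = 0.08610 Å ≈ 0.0861 Å.

0.0861 Å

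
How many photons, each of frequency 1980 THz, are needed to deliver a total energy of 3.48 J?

Per-photon energy: E = 1.312 × 10^-18 J (from frequency = 1980 THz).
N = E_total / E_photon = 3.48 J / 1.312 × 10^-18 J = 2.65 × 10^18.

2.65 × 10^18 photons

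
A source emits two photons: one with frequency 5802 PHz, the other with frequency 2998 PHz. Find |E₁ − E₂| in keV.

Using E = hf: E₁ = 3.8444·10^-15 J, E₂ = 1.9865·10^-15 J.
|ΔE| = |3.8444·10^-15 − 1.9865·10^-15| = 1.86·10^-15 J = 11.6 keV.

11.6 keV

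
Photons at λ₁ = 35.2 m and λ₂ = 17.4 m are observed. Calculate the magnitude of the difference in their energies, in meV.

Using E = hc/λ: E₁ = 5.643e-27 J, E₂ = 1.142e-26 J.
|ΔE| = |5.643e-27 − 1.142e-26| = 5.77e-27 J = 3.60e-5 meV.

3.60e-5 meV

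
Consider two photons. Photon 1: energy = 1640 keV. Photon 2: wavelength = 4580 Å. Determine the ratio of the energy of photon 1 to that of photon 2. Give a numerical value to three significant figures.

E_1 = 2.628 × 10^-13 J (from energy = 1640 keV, via E given directly).
E_2 = 4.337 × 10^-19 J (from wavelength = 4580 Å, via E = hc/λ).
Ratio = 2.628 × 10^-13 / 4.337 × 10^-19 = 6.06 × 10^5.

6.06 × 10^5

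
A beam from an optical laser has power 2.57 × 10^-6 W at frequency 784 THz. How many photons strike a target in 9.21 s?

4.56 × 10^13 photons

Total energy: E_total = P·t = 2.57 × 10^-6 × 9.21 = 2.367 × 10^-5 J.
Per-photon energy: E = 5.195 × 10^-19 J.
N = E_total / E_photon = 4.56 × 10^13.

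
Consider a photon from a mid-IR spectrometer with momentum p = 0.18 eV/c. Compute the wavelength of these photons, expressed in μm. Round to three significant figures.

6.89 μm

Convert to SI: p = 0.18 eV/c = 9.6197e-29 kg·m/s.
For a photon λ = h/p, so λ = 6.888e-6 m.
Converting to μm: λ = 6.888 μm ≈ 6.89 μm.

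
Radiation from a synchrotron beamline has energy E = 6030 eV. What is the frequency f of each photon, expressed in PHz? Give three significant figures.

Convert to SI: E = 6030 eV = 9.6611e-16 J.
For a photon f = E/h, so f = 1.458e18 Hz.
Converting to PHz: f = 1458 PHz ≈ 1460 PHz.

1460 PHz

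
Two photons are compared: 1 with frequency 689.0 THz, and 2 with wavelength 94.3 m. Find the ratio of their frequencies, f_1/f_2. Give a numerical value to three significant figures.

2.17e8

f_1 = 6.890e14 Hz (from frequency = 689.0 THz, via f given directly).
f_2 = 3.179e6 Hz (from wavelength = 94.3 m, via f = c/λ).
Ratio = 6.890e14 / 3.179e6 = 2.17e8.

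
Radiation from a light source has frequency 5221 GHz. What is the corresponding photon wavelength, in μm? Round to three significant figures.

Use c = 2.99792458 × 10^8 m/s.
First convert: f = 5221 GHz = 5.221 × 10^12 Hz.
The photon relation is λ = c/f, giving λ = 5.742 × 10^-5 m.
Converting to μm: λ = 57.42 μm ≈ 57.4 μm.

57.4 μm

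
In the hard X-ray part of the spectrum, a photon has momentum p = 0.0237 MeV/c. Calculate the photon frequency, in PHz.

Use h = 6.62607015·10^-34 J·s, c = 2.99792458·10^8 m/s, 1 eV = 1.602176634·10^-19 J.
First convert: p = 0.0237 MeV/c = 1.2666·10^-23 kg·m/s.
For a photon f = pc/h, so f = 5.731·10^18 Hz.
Converting to PHz: f = 5731 PHz ≈ 5730 PHz.

5730 PHz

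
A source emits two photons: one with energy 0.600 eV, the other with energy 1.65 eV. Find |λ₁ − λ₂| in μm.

Using λ = hc/E: λ₁ = 2.066 × 10^-6 m, λ₂ = 7.514 × 10^-7 m.
|Δλ| = |2.066 × 10^-6 − 7.514 × 10^-7| = 1.31 × 10^-6 m = 1.31 μm.

1.31 μm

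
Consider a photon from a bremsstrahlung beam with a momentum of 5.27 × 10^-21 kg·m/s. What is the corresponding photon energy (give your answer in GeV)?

9.86 × 10^-3 GeV

(c = 2.99792458 × 10^8 m/s, 1 eV = 1.602176634 × 10^-19 J.)
The photon relation is E = pc, giving E = 1.580 × 10^-12 J.
Converting to GeV: E = 0.009861 GeV ≈ 9.86 × 10^-3 GeV.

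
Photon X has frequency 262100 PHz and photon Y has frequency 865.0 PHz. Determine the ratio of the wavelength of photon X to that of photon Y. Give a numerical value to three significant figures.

λ_X = 1.144 × 10^-12 m (from frequency = 262100 PHz, via λ = c/f).
λ_Y = 3.466 × 10^-10 m (from frequency = 865.0 PHz, via λ = c/f).
Ratio = 1.144 × 10^-12 / 3.466 × 10^-10 = 3.30 × 10^-3.

3.30 × 10^-3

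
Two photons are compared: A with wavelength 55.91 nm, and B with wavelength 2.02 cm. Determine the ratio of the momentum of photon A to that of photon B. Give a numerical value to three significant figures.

p_A = 1.185e-26 kg·m/s (from wavelength = 55.91 nm, via p = h/λ).
p_B = 3.280e-32 kg·m/s (from wavelength = 2.02 cm, via p = h/λ).
Ratio = 1.185e-26 / 3.280e-32 = 3.61e5.

3.61e5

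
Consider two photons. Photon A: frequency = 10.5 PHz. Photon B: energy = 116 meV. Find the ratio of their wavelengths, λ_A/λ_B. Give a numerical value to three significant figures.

λ_A = 2.855 × 10^-8 m (from frequency = 10.5 PHz, via λ = c/f).
λ_B = 1.069 × 10^-5 m (from energy = 116 meV, via λ = hc/E).
Ratio = 2.855 × 10^-8 / 1.069 × 10^-5 = 2.67 × 10^-3.

2.67 × 10^-3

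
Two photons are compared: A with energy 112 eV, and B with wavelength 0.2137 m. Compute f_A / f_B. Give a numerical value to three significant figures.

1.93e7

f_A = 2.708e16 Hz (from energy = 112 eV, via f = E/h).
f_B = 1.403e9 Hz (from wavelength = 0.2137 m, via f = c/λ).
Ratio = 2.708e16 / 1.403e9 = 1.93e7.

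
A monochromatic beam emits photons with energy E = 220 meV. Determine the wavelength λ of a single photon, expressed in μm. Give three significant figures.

In SI units: E = 220 meV = 3.5248e-20 J.
Apply λ = hc/E: λ = 5.636e-6 m.
Converting to μm: λ = 5.636 μm ≈ 5.64 μm.

5.64 μm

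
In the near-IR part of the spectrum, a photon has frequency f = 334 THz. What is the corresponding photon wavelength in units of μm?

Take c = 2.99792458e8 m/s.
Convert to SI: f = 334 THz = 3.34e14 Hz.
Apply λ = c/f: λ = 8.976e-7 m.
Converting to μm: λ = 0.8976 μm ≈ 0.898 μm.

0.898 μm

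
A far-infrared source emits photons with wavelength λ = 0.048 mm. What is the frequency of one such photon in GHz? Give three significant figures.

In SI units: λ = 0.048 mm = 4.8e-5 m.
Since f = c/λ for a photon, f = 6.246e12 Hz.
Converting to GHz: f = 6246 GHz ≈ 6250 GHz.

6250 GHz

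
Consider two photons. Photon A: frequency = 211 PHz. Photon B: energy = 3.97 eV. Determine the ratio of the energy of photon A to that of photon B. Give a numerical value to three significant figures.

E_A = 1.398e-16 J (from frequency = 211 PHz, via E = hf).
E_B = 6.361e-19 J (from energy = 3.97 eV, via E given directly).
Ratio = 1.398e-16 / 6.361e-19 = 220.

220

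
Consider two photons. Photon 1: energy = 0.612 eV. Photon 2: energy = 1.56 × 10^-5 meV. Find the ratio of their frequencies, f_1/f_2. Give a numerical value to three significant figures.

3.92 × 10^7

f_1 = 1.480 × 10^14 Hz (from energy = 0.612 eV, via f = E/h).
f_2 = 3.772 × 10^6 Hz (from energy = 1.56 × 10^-5 meV, via f = E/h).
Ratio = 1.480 × 10^14 / 3.772 × 10^6 = 3.92 × 10^7.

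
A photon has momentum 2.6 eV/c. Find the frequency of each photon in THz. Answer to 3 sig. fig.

In SI units: p = 2.6 eV/c = 1.3895 × 10^-27 kg·m/s.
Apply f = pc/h: f = 6.287 × 10^14 Hz.
Converting to THz: f = 628.7 THz ≈ 629 THz.

629 THz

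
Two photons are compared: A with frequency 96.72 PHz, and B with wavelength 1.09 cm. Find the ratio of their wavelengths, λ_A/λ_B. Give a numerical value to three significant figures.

λ_A = 3.100 × 10^-9 m (from frequency = 96.72 PHz, via λ = c/f).
λ_B = 0.01090 m (from wavelength = 1.09 cm, via λ given directly).
Ratio = 3.100 × 10^-9 / 0.01090 = 2.84 × 10^-7.

2.84 × 10^-7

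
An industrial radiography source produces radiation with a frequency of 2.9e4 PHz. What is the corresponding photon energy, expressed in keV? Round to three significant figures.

120 keV

In SI units: f = 2.9e4 PHz = 2.9e19 Hz.
Since E = hf for a photon, E = 1.922e-14 J.
Converting to keV: E = 119.9 keV ≈ 120 keV.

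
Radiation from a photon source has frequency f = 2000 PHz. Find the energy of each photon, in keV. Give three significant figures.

Take h = 6.62607015e-34 J·s, 1 eV = 1.602176634e-19 J.
Convert to SI: f = 2000 PHz = 2.0e18 Hz.
For a photon E = hf, so E = 1.325e-15 J.
Converting to keV: E = 8.271 keV ≈ 8.27 keV.

8.27 keV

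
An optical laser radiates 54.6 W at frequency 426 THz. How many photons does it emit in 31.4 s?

6.07·10^21 photons

Total energy: E_total = P·t = 54.6 × 31.4 = 1714 J.
Per-photon energy: E = 2.823·10^-19 J.
N = E_total / E_photon = 6.07·10^21.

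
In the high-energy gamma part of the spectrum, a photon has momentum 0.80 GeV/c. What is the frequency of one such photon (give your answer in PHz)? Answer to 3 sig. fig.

1.93 × 10^8 PHz

In SI units: p = 0.80 GeV/c = 4.2754 × 10^-19 kg·m/s.
The photon relation is f = pc/h, giving f = 1.934 × 10^23 Hz.
Converting to PHz: f = 1.934 × 10^8 PHz ≈ 1.93 × 10^8 PHz.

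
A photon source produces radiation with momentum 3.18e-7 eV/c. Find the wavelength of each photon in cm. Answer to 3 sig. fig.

Take h = 6.62607015e-34 J·s, c = 2.99792458e8 m/s, 1 eV = 1.602176634e-19 J.
First convert: p = 3.18e-7 eV/c = 1.6995e-34 kg·m/s.
Since λ = h/p for a photon, λ = 3.899 m.
Converting to cm: λ = 389.9 cm ≈ 390 cm.

390 cm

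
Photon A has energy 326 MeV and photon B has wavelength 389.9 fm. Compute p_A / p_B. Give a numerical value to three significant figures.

p_A = 1.742·10^-19 kg·m/s (from energy = 326 MeV, via p = E/c).
p_B = 1.699·10^-21 kg·m/s (from wavelength = 389.9 fm, via p = h/λ).
Ratio = 1.742·10^-19 / 1.699·10^-21 = 103.

103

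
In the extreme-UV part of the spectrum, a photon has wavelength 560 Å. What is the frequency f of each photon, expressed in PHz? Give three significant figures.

Take c = 2.99792458 × 10^8 m/s.
In SI units: λ = 560 Å = 5.6 × 10^-8 m.
Apply f = c/λ: f = 5.353 × 10^15 Hz.
Converting to PHz: f = 5.353 PHz ≈ 5.35 PHz.

5.35 PHz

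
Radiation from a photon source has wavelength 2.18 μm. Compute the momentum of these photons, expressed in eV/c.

0.569 eV/c

(h = 6.62607015e-34 J·s, c = 2.99792458e8 m/s, 1 eV = 1.602176634e-19 J.)
Convert to SI: λ = 2.18 μm = 2.18e-6 m.
For a photon p = h/λ, so p = 3.039e-28 kg·m/s.
Converting to eV/c: p = 0.5687 eV/c ≈ 0.569 eV/c.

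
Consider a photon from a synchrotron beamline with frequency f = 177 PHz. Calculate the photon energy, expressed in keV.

(h = 6.62607015e-34 J·s, 1 eV = 1.602176634e-19 J.)
Convert to SI: f = 177 PHz = 1.77e17 Hz.
Since E = hf for a photon, E = 1.173e-16 J.
Converting to keV: E = 0.7320 keV ≈ 0.732 keV.

0.732 keV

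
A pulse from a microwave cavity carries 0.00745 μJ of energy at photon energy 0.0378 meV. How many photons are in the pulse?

Per-photon energy: E = 6.056 × 10^-24 J (from energy = 0.0378 meV).
N = E_total / E_photon = 7.45 × 10^-9 J / 6.056 × 10^-24 J = 1.23 × 10^15.

1.23 × 10^15 photons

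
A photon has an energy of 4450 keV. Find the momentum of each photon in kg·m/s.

(c = 2.99792458e8 m/s, 1 eV = 1.602176634e-19 J.)
First convert: E = 4450 keV = 7.1297e-13 J.
For a photon p = E/c, so p = 2.378e-21 kg·m/s.
So p ≈ 2.38e-21 kg·m/s.

2.38e-21 kg·m/s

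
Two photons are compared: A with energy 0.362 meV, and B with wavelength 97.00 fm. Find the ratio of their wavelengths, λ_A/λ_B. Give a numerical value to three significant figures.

3.53·10^10

λ_A = 0.003425 m (from energy = 0.362 meV, via λ = hc/E).
λ_B = 9.700·10^-14 m (from wavelength = 97.00 fm, via λ given directly).
Ratio = 0.003425 / 9.700·10^-14 = 3.53·10^10.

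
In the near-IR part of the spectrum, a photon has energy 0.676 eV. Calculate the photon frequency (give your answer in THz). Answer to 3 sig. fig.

163 THz

(h = 6.62607015e-34 J·s, 1 eV = 1.602176634e-19 J.)
First convert: E = 0.676 eV = 1.0831e-19 J.
For a photon f = E/h, so f = 1.635e14 Hz.
Converting to THz: f = 163.5 THz ≈ 163 THz.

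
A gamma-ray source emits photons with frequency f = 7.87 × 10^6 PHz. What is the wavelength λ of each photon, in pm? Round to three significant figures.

Take c = 2.99792458 × 10^8 m/s.
In SI units: f = 7.87 × 10^6 PHz = 7.87 × 10^21 Hz.
For a photon λ = c/f, so λ = 3.809 × 10^-14 m.
Converting to pm: λ = 0.03809 pm ≈ 0.0381 pm.

0.0381 pm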